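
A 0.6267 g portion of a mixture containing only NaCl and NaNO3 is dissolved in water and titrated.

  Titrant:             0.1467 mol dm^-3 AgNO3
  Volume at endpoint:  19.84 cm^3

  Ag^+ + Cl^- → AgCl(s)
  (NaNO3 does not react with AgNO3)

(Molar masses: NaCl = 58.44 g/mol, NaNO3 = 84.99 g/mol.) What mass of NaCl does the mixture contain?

n(AgNO3) = 0.01984 × 0.1467 = 2.911 × 10^-3 mol
Let x = n(NaCl), y = n(NaNO3).
Titrant: 1x = 2.911 × 10^-3;  mass: 58.44x + 84.99y = 0.6267
Solving, x = 2.911 × 10^-3 mol, y = 5.372 × 10^-3 mol
mass of NaCl = 2.911 × 10^-3 × 58.44 = 0.1701 g

0.1701 g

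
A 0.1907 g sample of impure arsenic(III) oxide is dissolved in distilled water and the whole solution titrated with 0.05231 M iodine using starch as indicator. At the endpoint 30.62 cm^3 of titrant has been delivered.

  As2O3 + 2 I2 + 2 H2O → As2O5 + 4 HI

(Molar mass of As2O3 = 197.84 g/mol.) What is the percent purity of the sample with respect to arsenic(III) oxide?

n(I2) = 0.03062 L × 0.05231 mol/L = 1.602 × 10^-3 mol
From the 1:2 ratio, n(As2O3) = 1/2 × 1.602 × 10^-3 = 8.009 × 10^-4 mol
mass of As2O3 = 8.009 × 10^-4 × 197.84 g/mol = 0.1584 g
% As2O3 = 0.1584 / 0.1907 × 100 = 83.09 %

83.09 %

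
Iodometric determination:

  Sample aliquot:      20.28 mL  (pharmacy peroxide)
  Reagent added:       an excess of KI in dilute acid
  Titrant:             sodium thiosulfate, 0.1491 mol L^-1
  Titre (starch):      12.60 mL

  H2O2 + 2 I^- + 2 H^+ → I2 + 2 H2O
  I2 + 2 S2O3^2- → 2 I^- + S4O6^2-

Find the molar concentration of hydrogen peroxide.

0.04632 mol/L

n(S2O3^2-) = 0.01260 × 0.1491 = 1.879 × 10^-3 mol
n(I2) = n(S2O3^2-)/2 = 9.393 × 10^-4 mol
n(H2O2) in the aliquot = 9.393 × 10^-4 mol (1:1 ratio)
[H2O2] = 9.393 × 10^-4 / 0.02028 = 0.04632 mol/L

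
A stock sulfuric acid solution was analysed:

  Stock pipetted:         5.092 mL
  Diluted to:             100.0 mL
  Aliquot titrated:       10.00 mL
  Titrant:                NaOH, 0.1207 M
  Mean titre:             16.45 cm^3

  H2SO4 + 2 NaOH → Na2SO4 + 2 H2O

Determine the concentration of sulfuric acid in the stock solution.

n(NaOH) = 0.01645 × 0.1207 = 1.986 × 10^-3 mol
From the 1:2 ratio, n(H2SO4) in the aliquot = 1/2 × 1.986 × 10^-3 = 9.928 × 10^-4 mol
[H2SO4]_dilute = 9.928 × 10^-4 / 0.01000 = 0.09928 mol/L
Dilution factor = 100.0 / 5.092 = 19.64
[H2SO4]_stock = 0.09928 × 19.64 = 1.950 mol/L

1.950 M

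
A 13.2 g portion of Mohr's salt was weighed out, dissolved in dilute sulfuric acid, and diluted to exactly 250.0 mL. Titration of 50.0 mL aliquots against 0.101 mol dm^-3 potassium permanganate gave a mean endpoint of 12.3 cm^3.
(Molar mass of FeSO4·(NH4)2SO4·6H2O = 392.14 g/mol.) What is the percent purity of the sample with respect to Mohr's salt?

92.3 %

MnO4^- + 5 Fe^2+ + 8 H^+ → Mn^2+ + 5 Fe^3+ + 4 H2O
n(KMnO4) per titration = 0.0123 × 0.101 = 1.24 × 10^-3 mol
From the 5:1 ratio, n(FeSO4·(NH4)2SO4·6H2O) in each aliquot = 5/1 × 1.24 × 10^-3 = 6.21 × 10^-3 mol
n(FeSO4·(NH4)2SO4·6H2O) in the whole flask = 6.21 × 10^-3 × 250.0/50.0 = 0.0311 mol
mass of FeSO4·(NH4)2SO4·6H2O = 0.0311 × 392.14 = 12.2 g
% FeSO4·(NH4)2SO4·6H2O = 12.2 / 13.2 × 100 = 92.3 %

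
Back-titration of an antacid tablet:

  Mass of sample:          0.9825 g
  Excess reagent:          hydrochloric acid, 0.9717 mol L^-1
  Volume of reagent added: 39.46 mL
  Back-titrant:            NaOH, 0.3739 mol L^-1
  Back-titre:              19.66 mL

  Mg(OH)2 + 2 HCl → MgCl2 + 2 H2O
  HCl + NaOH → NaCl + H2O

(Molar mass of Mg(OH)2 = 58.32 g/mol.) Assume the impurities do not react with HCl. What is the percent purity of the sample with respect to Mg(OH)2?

n(HCl) added = 0.03946 × 0.9717 = 0.03834 mol
n(NaOH) used in back-titration = 0.01966 × 0.3739 = 7.351 × 10^-3 mol
n(HCl) left over = 7.351 × 10^-3 mol (1:1 ratio)
n(HCl) consumed by analyte = 0.03834 − 7.351 × 10^-3 = 0.03099 mol
From the 1:2 ratio, n(Mg(OH)2) = 1/2 × 0.03099 = 0.01550 mol
mass of Mg(OH)2 = 0.01550 × 58.32 = 0.9037 g
% Mg(OH)2 = 0.9037 / 0.9825 × 100 = 91.98 %

91.98 %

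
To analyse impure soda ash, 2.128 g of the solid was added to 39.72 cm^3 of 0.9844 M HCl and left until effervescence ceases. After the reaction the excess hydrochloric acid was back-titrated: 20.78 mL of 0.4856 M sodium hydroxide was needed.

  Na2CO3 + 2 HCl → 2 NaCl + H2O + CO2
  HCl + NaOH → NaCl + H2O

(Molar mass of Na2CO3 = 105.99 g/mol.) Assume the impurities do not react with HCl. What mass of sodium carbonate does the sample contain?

n(HCl) added = 0.03972 × 0.9844 = 0.03910 mol
n(NaOH) used in back-titration = 0.02078 × 0.4856 = 0.01009 mol
n(HCl) left over = 0.01009 mol (1:1 ratio)
n(HCl) consumed by analyte = 0.03910 − 0.01009 = 0.02901 mol
From the 1:2 ratio, n(Na2CO3) = 1/2 × 0.02901 = 0.01450 mol
mass of Na2CO3 = 0.01450 × 105.99 = 1.537 g

1.537 g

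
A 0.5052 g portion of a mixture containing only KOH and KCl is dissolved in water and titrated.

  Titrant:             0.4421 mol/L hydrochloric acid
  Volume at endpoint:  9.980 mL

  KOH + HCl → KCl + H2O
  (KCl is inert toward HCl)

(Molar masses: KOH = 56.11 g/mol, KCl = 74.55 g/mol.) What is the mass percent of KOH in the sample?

49.00 %

n(HCl) = 0.009980 × 0.4421 = 4.412 × 10^-3 mol
Let x = n(KOH), y = n(KCl).
Titrant: 1x = 4.412 × 10^-3;  mass: 56.11x + 74.55y = 0.5052
Solving, x = 4.412 × 10^-3 mol, y = 3.456 × 10^-3 mol
mass of KOH = 4.412 × 10^-3 × 56.11 = 0.2476 g
% KOH = 0.2476 / 0.5052 × 100 = 49.00 %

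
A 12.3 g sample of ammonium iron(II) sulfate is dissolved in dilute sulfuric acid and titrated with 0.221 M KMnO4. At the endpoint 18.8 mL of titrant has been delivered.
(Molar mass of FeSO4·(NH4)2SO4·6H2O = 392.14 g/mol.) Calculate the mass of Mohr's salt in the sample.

8.15 g

MnO4^- + 5 Fe^2+ + 8 H^+ → Mn^2+ + 5 Fe^3+ + 4 H2O
n(KMnO4) = 0.0188 L × 0.221 mol/L = 4.15 × 10^-3 mol
From the 5:1 ratio, n(FeSO4·(NH4)2SO4·6H2O) = 5/1 × 4.15 × 10^-3 = 0.0208 mol
mass of FeSO4·(NH4)2SO4·6H2O = 0.0208 × 392.14 g/mol = 8.15 g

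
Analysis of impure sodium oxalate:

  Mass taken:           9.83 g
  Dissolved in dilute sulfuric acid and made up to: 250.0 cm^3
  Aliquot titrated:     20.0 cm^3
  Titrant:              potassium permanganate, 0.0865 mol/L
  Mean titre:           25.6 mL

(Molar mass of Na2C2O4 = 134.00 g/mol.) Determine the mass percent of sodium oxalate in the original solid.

94.3 %

2 MnO4^- + 5 C2O4^2- + 16 H^+ → 2 Mn^2+ + 10 CO2 + 8 H2O
n(KMnO4) per titration = 0.0256 × 0.0865 = 2.21 × 10^-3 mol
From the 5:2 ratio, n(Na2C2O4) in each aliquot = 5/2 × 2.21 × 10^-3 = 5.54 × 10^-3 mol
n(Na2C2O4) in the whole flask = 5.54 × 10^-3 × 250.0/20.0 = 0.0692 mol
mass of Na2C2O4 = 0.0692 × 134.00 = 9.27 g
% Na2C2O4 = 9.27 / 9.83 × 100 = 94.3 %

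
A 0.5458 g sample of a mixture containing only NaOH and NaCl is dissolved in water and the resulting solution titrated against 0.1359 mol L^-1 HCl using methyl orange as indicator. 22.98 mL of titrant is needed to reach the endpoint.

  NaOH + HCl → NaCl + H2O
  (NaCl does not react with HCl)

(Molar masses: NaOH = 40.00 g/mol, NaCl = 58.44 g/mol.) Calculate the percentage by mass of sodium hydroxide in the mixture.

22.89 %

n(HCl) = 0.02298 × 0.1359 = 3.123 × 10^-3 mol
Let x = n(NaOH), y = n(NaCl).
Titrant: 1x = 3.123 × 10^-3;  mass: 40.00x + 58.44y = 0.5458
Solving, x = 3.123 × 10^-3 mol, y = 7.202 × 10^-3 mol
mass of NaOH = 3.123 × 10^-3 × 40.00 = 0.1249 g
% NaOH = 0.1249 / 0.5458 × 100 = 22.89 %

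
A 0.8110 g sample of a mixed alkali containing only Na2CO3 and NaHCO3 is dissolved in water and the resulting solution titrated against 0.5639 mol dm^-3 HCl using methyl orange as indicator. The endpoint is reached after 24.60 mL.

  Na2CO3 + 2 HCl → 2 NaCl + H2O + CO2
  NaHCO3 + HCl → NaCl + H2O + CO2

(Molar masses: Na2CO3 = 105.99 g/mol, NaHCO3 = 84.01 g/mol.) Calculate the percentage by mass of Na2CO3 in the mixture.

n(HCl) = 0.02460 × 0.5639 = 0.01387 mol
Let x = n(Na2CO3), y = n(NaHCO3).
Titrant: 2x + 1y = 0.01387;  mass: 105.99x + 84.01y = 0.8110
Solving, x = 5.713 × 10^-3 mol, y = 2.446 × 10^-3 mol
mass of Na2CO3 = 5.713 × 10^-3 × 105.99 = 0.6055 g
% Na2CO3 = 0.6055 / 0.8110 × 100 = 74.66 %

74.66 %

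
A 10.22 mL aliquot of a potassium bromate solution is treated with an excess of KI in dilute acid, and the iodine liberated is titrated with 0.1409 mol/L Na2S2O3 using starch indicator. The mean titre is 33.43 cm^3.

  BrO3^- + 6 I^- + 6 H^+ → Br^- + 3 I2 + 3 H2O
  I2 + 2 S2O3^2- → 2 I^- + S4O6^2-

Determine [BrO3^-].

n(S2O3^2-) = 0.03343 × 0.1409 = 4.710 × 10^-3 mol
n(I2) = n(S2O3^2-)/2 = 2.355 × 10^-3 mol
From the 1:3 ratio, n(BrO3^-) in the aliquot = 1/3 × 2.355 × 10^-3 = 7.850 × 10^-4 mol
[BrO3^-] = 7.850 × 10^-4 / 0.01022 = 0.07681 mol/L

0.07681 mol/L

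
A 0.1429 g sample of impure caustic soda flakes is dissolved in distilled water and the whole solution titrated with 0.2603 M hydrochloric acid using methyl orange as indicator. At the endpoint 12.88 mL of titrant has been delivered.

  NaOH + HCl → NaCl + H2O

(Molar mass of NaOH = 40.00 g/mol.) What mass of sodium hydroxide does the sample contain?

n(HCl) = 0.01288 L × 0.2603 mol/L = 3.353 × 10^-3 mol
n(NaOH) = 3.353 × 10^-3 mol (1:1 ratio)
mass of NaOH = 3.353 × 10^-3 × 40.00 g/mol = 0.1341 g

0.1341 g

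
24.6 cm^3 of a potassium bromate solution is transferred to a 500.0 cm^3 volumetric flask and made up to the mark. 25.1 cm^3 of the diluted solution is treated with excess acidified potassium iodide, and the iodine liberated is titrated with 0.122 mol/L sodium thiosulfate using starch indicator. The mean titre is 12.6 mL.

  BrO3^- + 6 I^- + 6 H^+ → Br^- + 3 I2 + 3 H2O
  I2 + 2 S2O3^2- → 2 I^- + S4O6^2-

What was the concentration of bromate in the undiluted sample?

n(S2O3^2-) = 0.0126 × 0.122 = 1.54 × 10^-3 mol
n(I2) = n(S2O3^2-)/2 = 7.69 × 10^-4 mol
From the 1:3 ratio, n(BrO3^-) in the aliquot = 1/3 × 7.69 × 10^-4 = 2.56 × 10^-4 mol
[BrO3^-]_dilute = 2.56 × 10^-4 / 0.0251 = 0.0102 mol/L
[BrO3^-]_original = 0.0102 × 500.0/24.6 = 0.207 mol/L

0.207 mol/L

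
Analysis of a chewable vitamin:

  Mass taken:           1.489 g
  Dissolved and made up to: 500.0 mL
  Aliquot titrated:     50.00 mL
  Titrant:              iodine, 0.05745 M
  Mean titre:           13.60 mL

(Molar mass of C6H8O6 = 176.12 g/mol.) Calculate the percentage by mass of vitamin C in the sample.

92.42 %

C6H8O6 + I2 → C6H6O6 + 2 HI
n(I2) per titration = 0.01360 × 0.05745 = 7.813 × 10^-4 mol
n(C6H8O6) in each aliquot = 7.813 × 10^-4 mol (1:1 ratio)
n(C6H8O6) in the whole flask = 7.813 × 10^-4 × 500.0/50.00 = 7.813 × 10^-3 mol
mass of C6H8O6 = 7.813 × 10^-3 × 176.12 = 1.376 g
% C6H8O6 = 1.376 / 1.489 × 100 = 92.42 %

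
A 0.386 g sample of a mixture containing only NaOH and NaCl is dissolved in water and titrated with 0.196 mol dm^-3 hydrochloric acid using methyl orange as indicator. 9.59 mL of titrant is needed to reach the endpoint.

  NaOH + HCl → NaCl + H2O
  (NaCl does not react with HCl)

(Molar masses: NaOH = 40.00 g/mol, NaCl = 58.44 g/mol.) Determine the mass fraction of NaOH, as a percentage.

n(HCl) = 0.00959 × 0.196 = 1.88 × 10^-3 mol
Let x = n(NaOH), y = n(NaCl).
Titrant: 1x = 1.88 × 10^-3;  mass: 40.00x + 58.44y = 0.386
Solving, x = 1.88 × 10^-3 mol, y = 5.32 × 10^-3 mol
mass of NaOH = 1.88 × 10^-3 × 40.00 = 0.0752 g
% NaOH = 0.0752 / 0.386 × 100 = 19.5 %

19.5 %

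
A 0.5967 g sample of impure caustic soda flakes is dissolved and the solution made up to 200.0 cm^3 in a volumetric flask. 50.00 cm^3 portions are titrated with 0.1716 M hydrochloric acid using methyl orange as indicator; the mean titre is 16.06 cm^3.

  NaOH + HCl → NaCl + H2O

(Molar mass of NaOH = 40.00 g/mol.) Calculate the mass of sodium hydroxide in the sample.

n(HCl) per titration = 0.01606 × 0.1716 = 2.756 × 10^-3 mol
n(NaOH) in each aliquot = 2.756 × 10^-3 mol (1:1 ratio)
n(NaOH) in the whole flask = 2.756 × 10^-3 × 200.0/50.00 = 0.01102 mol
mass of NaOH = 0.01102 × 40.00 = 0.4409 g

0.4409 g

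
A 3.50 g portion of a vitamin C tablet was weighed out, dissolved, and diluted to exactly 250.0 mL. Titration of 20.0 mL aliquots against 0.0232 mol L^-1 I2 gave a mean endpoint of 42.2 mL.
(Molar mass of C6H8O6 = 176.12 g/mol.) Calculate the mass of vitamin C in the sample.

C6H8O6 + I2 → C6H6O6 + 2 HI
n(I2) per titration = 0.0422 × 0.0232 = 9.79 × 10^-4 mol
n(C6H8O6) in each aliquot = 9.79 × 10^-4 mol (1:1 ratio)
n(C6H8O6) in the whole flask = 9.79 × 10^-4 × 250.0/20.0 = 0.0122 mol
mass of C6H8O6 = 0.0122 × 176.12 = 2.16 g

2.16 g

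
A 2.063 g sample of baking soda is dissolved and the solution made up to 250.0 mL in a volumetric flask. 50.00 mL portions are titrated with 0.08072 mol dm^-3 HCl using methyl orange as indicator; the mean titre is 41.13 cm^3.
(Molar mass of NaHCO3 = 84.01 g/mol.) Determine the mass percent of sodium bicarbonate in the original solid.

67.60 %

NaHCO3 + HCl → NaCl + H2O + CO2
n(HCl) per titration = 0.04113 × 0.08072 = 3.320 × 10^-3 mol
n(NaHCO3) in each aliquot = 3.320 × 10^-3 mol (1:1 ratio)
n(NaHCO3) in the whole flask = 3.320 × 10^-3 × 250.0/50.00 = 0.01660 mol
mass of NaHCO3 = 0.01660 × 84.01 = 1.395 g
% NaHCO3 = 1.395 / 2.063 × 100 = 67.60 %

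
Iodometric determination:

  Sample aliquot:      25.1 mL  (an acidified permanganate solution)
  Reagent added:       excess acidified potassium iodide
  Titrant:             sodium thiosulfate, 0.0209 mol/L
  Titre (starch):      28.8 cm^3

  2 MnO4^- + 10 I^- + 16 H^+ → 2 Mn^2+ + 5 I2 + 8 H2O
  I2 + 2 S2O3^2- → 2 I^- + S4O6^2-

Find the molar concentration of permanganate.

0.00480 mol/L

n(S2O3^2-) = 0.0288 × 0.0209 = 6.02 × 10^-4 mol
n(I2) = n(S2O3^2-)/2 = 3.01 × 10^-4 mol
From the 2:5 ratio, n(MnO4^-) in the aliquot = 2/5 × 3.01 × 10^-4 = 1.20 × 10^-4 mol
[MnO4^-] = 1.20 × 10^-4 / 0.0251 = 0.00480 mol/L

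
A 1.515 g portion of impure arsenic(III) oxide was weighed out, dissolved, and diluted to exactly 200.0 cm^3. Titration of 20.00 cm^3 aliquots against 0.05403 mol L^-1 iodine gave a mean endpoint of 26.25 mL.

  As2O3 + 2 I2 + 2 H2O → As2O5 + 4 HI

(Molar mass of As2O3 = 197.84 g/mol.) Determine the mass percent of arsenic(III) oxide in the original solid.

n(I2) per titration = 0.02625 × 0.05403 = 1.418 × 10^-3 mol
From the 1:2 ratio, n(As2O3) in each aliquot = 1/2 × 1.418 × 10^-3 = 7.091 × 10^-4 mol
n(As2O3) in the whole flask = 7.091 × 10^-4 × 200.0/20.00 = 7.091 × 10^-3 mol
mass of As2O3 = 7.091 × 10^-3 × 197.84 = 1.403 g
% As2O3 = 1.403 / 1.515 × 100 = 92.61 %

92.61 %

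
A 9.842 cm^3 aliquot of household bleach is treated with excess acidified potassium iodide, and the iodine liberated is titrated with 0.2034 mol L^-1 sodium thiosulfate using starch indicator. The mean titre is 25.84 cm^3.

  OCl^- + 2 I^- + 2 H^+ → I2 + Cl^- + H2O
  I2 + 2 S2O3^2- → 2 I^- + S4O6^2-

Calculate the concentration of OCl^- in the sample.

0.2670 mol/L

n(S2O3^2-) = 0.02584 × 0.2034 = 5.256 × 10^-3 mol
n(I2) = n(S2O3^2-)/2 = 2.628 × 10^-3 mol
n(OCl^-) in the aliquot = 2.628 × 10^-3 mol (1:1 ratio)
[OCl^-] = 2.628 × 10^-3 / 0.009842 = 0.2670 mol/L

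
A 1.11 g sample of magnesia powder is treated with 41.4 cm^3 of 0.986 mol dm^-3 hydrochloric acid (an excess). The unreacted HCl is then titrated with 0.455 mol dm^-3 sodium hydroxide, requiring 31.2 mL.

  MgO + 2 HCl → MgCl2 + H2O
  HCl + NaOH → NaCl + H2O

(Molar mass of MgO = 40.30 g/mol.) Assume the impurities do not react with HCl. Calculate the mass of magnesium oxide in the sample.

n(HCl) added = 0.0414 × 0.986 = 0.0408 mol
n(NaOH) used in back-titration = 0.0312 × 0.455 = 0.0142 mol
n(HCl) left over = 0.0142 mol (1:1 ratio)
n(HCl) consumed by analyte = 0.0408 − 0.0142 = 0.0266 mol
From the 1:2 ratio, n(MgO) = 1/2 × 0.0266 = 0.0133 mol
mass of MgO = 0.0133 × 40.30 = 0.536 g

0.536 g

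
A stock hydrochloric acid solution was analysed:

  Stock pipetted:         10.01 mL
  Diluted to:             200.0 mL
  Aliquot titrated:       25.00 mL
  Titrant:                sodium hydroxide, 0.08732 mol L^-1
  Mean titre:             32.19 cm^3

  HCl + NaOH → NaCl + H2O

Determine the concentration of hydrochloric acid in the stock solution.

n(NaOH) = 0.03219 × 0.08732 = 2.811 × 10^-3 mol
n(HCl) in the aliquot = 2.811 × 10^-3 mol (1:1 ratio)
[HCl]_dilute = 2.811 × 10^-3 / 0.02500 = 0.1124 mol/L
Dilution factor = 200.0 / 10.01 = 19.98
[HCl]_stock = 0.1124 × 19.98 = 2.246 mol/L

2.246 mol/L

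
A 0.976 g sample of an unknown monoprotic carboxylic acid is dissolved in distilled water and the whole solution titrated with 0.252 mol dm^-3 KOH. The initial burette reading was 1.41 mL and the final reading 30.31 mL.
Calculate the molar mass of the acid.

134 g/mol

n(KOH) = 0.0289 L × 0.252 mol/L = 7.28 × 10^-3 mol
n(HA) = 7.28 × 10^-3 mol (1:1 ratio)
M = m / n = 0.976 g / 7.28 × 10^-3 mol = 134 g/mol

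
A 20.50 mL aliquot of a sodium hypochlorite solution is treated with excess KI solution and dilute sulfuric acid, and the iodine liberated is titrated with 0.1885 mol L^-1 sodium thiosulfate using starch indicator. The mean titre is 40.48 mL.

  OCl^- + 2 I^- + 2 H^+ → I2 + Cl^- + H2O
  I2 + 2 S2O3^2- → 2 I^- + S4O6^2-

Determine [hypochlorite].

n(S2O3^2-) = 0.04048 × 0.1885 = 7.630 × 10^-3 mol
n(I2) = n(S2O3^2-)/2 = 3.815 × 10^-3 mol
n(OCl^-) in the aliquot = 3.815 × 10^-3 mol (1:1 ratio)
[OCl^-] = 3.815 × 10^-3 / 0.02050 = 0.1861 mol/L

0.1861 mol/L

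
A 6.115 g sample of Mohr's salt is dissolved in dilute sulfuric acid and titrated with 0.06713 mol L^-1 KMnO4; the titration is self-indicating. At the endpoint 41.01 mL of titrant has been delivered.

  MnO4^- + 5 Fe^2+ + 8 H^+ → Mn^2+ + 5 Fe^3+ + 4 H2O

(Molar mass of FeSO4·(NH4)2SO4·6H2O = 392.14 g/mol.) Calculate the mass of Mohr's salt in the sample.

5.398 g

n(KMnO4) = 0.04101 L × 0.06713 mol/L = 2.753 × 10^-3 mol
From the 5:1 ratio, n(FeSO4·(NH4)2SO4·6H2O) = 5/1 × 2.753 × 10^-3 = 0.01377 mol
mass of FeSO4·(NH4)2SO4·6H2O = 0.01377 × 392.14 g/mol = 5.398 g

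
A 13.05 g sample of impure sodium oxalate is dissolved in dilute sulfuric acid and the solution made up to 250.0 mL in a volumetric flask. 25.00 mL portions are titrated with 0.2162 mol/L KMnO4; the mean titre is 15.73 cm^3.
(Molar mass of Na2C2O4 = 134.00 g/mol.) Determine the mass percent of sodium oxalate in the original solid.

2 MnO4^- + 5 C2O4^2- + 16 H^+ → 2 Mn^2+ + 10 CO2 + 8 H2O
n(KMnO4) per titration = 0.01573 × 0.2162 = 3.401 × 10^-3 mol
From the 5:2 ratio, n(Na2C2O4) in each aliquot = 5/2 × 3.401 × 10^-3 = 8.502 × 10^-3 mol
n(Na2C2O4) in the whole flask = 8.502 × 10^-3 × 250.0/25.00 = 0.08502 mol
mass of Na2C2O4 = 0.08502 × 134.00 = 11.39 g
% Na2C2O4 = 11.39 / 13.05 × 100 = 87.30 %

87.30 %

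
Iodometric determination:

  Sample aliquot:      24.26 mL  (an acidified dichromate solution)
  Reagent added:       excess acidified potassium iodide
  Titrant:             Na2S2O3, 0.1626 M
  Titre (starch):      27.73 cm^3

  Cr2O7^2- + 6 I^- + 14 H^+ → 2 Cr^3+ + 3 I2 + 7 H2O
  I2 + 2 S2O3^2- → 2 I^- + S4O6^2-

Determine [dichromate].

n(S2O3^2-) = 0.02773 × 0.1626 = 4.509 × 10^-3 mol
n(I2) = n(S2O3^2-)/2 = 2.254 × 10^-3 mol
From the 1:3 ratio, n(Cr2O7^2-) in the aliquot = 1/3 × 2.254 × 10^-3 = 7.515 × 10^-4 mol
[Cr2O7^2-] = 7.515 × 10^-4 / 0.02426 = 0.03098 mol/L

0.03098 M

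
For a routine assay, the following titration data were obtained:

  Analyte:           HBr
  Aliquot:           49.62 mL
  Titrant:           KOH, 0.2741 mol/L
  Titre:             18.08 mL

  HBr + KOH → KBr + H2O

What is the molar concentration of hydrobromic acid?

0.09987 mol/L

n(KOH) = 0.01808 L × 0.2741 mol/L = 4.956 × 10^-3 mol
n(HBr) = 4.956 × 10^-3 mol (1:1 mole ratio)
[HBr] = 4.956 × 10^-3 mol / 0.04962 L = 0.09987 mol/L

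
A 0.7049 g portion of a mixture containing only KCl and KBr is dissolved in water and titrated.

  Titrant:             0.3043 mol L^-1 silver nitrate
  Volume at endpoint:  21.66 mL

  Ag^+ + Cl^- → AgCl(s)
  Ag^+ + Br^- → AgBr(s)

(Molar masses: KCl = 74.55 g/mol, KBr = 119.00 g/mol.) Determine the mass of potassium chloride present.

n(AgNO3) = 0.02166 × 0.3043 = 6.591 × 10^-3 mol
Let x = n(KCl), y = n(KBr).
Titrant: 1x + 1y = 6.591 × 10^-3;  mass: 74.55x + 119.00y = 0.7049
Solving, x = 1.787 × 10^-3 mol, y = 4.804 × 10^-3 mol
mass of KCl = 1.787 × 10^-3 × 74.55 = 0.1332 g

0.1332 g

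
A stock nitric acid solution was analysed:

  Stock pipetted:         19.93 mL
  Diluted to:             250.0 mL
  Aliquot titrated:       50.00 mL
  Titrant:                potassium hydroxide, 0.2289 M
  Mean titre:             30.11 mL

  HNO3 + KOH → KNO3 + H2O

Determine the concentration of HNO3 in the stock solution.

1.729 M

n(KOH) = 0.03011 × 0.2289 = 6.892 × 10^-3 mol
n(HNO3) in the aliquot = 6.892 × 10^-3 mol (1:1 ratio)
[HNO3]_dilute = 6.892 × 10^-3 / 0.05000 = 0.1378 mol/L
Dilution factor = 250.0 / 19.93 = 12.54
[HNO3]_stock = 0.1378 × 12.54 = 1.729 mol/L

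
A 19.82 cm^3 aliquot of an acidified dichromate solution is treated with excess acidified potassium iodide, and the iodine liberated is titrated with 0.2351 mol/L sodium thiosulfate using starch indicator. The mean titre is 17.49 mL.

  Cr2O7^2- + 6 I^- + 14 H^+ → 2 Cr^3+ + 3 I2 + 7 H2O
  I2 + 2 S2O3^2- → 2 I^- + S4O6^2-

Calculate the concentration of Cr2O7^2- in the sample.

0.03458 mol/L

n(S2O3^2-) = 0.01749 × 0.2351 = 4.112 × 10^-3 mol
n(I2) = n(S2O3^2-)/2 = 2.056 × 10^-3 mol
From the 1:3 ratio, n(Cr2O7^2-) in the aliquot = 1/3 × 2.056 × 10^-3 = 6.853 × 10^-4 mol
[Cr2O7^2-] = 6.853 × 10^-4 / 0.01982 = 0.03458 mol/L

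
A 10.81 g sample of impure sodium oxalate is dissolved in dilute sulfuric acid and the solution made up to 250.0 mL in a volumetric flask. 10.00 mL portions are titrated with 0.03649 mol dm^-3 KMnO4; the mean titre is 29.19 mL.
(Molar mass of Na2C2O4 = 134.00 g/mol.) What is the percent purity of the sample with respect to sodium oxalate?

82.52 %

2 MnO4^- + 5 C2O4^2- + 16 H^+ → 2 Mn^2+ + 10 CO2 + 8 H2O
n(KMnO4) per titration = 0.02919 × 0.03649 = 1.065 × 10^-3 mol
From the 5:2 ratio, n(Na2C2O4) in each aliquot = 5/2 × 1.065 × 10^-3 = 2.663 × 10^-3 mol
n(Na2C2O4) in the whole flask = 2.663 × 10^-3 × 250.0/10.00 = 0.06657 mol
mass of Na2C2O4 = 0.06657 × 134.00 = 8.921 g
% Na2C2O4 = 8.921 / 10.81 × 100 = 82.52 %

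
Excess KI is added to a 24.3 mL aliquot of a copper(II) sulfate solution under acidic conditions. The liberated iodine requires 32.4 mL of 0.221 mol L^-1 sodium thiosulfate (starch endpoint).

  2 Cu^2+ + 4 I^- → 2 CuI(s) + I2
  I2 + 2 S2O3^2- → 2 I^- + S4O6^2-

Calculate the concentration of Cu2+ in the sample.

n(S2O3^2-) = 0.0324 × 0.221 = 7.16 × 10^-3 mol
n(I2) = n(S2O3^2-)/2 = 3.58 × 10^-3 mol
From the 2:1 ratio, n(Cu2+) in the aliquot = 2/1 × 3.58 × 10^-3 = 7.16 × 10^-3 mol
[Cu2+] = 7.16 × 10^-3 / 0.0243 = 0.295 mol/L

0.295 mol/L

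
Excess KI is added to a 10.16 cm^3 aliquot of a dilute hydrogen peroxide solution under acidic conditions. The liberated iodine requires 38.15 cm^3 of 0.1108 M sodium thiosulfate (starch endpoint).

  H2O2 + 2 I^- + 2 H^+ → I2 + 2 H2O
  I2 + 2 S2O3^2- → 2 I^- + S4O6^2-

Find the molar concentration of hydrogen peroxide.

0.2080 M

n(S2O3^2-) = 0.03815 × 0.1108 = 4.227 × 10^-3 mol
n(I2) = n(S2O3^2-)/2 = 2.114 × 10^-3 mol
n(H2O2) in the aliquot = 2.114 × 10^-3 mol (1:1 ratio)
[H2O2] = 2.114 × 10^-3 / 0.01016 = 0.2080 mol/L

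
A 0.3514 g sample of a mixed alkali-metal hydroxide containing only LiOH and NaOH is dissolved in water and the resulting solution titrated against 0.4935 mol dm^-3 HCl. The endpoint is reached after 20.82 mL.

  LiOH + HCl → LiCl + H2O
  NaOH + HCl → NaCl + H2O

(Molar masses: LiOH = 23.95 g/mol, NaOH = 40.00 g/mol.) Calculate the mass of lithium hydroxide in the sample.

0.08892 g

n(HCl) = 0.02082 × 0.4935 = 0.01027 mol
Let x = n(LiOH), y = n(NaOH).
Titrant: 1x + 1y = 0.01027;  mass: 23.95x + 40.00y = 0.3514
Solving, x = 3.713 × 10^-3 mol, y = 6.562 × 10^-3 mol
mass of LiOH = 3.713 × 10^-3 × 23.95 = 0.08892 g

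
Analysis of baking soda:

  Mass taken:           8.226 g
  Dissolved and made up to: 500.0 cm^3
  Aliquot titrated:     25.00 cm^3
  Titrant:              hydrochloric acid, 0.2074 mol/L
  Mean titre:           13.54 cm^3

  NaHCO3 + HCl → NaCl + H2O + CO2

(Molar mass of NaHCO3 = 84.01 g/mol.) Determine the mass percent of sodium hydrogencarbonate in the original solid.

n(HCl) per titration = 0.01354 × 0.2074 = 2.808 × 10^-3 mol
n(NaHCO3) in each aliquot = 2.808 × 10^-3 mol (1:1 ratio)
n(NaHCO3) in the whole flask = 2.808 × 10^-3 × 500.0/25.00 = 0.05616 mol
mass of NaHCO3 = 0.05616 × 84.01 = 4.718 g
% NaHCO3 = 4.718 / 8.226 × 100 = 57.36 %

57.36 %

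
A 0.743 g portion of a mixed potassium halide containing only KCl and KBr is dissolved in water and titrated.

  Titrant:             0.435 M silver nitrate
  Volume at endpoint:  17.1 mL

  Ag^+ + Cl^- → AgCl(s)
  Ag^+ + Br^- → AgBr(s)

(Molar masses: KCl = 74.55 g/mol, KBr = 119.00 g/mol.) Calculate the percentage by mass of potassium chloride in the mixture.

n(AgNO3) = 0.0171 × 0.435 = 7.44 × 10^-3 mol
Let x = n(KCl), y = n(KBr).
Titrant: 1x + 1y = 7.44 × 10^-3;  mass: 74.55x + 119.00y = 0.743
Solving, x = 3.20 × 10^-3 mol, y = 4.24 × 10^-3 mol
mass of KCl = 3.20 × 10^-3 × 74.55 = 0.238 g
% KCl = 0.238 / 0.743 × 100 = 32.1 %

32.1 %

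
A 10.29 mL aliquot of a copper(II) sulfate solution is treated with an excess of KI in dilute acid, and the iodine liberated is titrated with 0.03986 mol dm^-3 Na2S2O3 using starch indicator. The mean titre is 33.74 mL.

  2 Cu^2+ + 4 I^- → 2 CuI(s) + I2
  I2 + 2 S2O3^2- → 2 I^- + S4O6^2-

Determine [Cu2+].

n(S2O3^2-) = 0.03374 × 0.03986 = 1.345 × 10^-3 mol
n(I2) = n(S2O3^2-)/2 = 6.724 × 10^-4 mol
From the 2:1 ratio, n(Cu2+) in the aliquot = 2/1 × 6.724 × 10^-4 = 1.345 × 10^-3 mol
[Cu2+] = 1.345 × 10^-3 / 0.01029 = 0.1307 mol/L

0.1307 mol/L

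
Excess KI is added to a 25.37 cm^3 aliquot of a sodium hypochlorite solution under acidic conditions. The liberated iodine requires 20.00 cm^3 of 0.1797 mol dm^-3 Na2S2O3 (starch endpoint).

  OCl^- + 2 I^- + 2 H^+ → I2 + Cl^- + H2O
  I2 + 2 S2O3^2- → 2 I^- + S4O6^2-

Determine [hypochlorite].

n(S2O3^2-) = 0.02000 × 0.1797 = 3.594 × 10^-3 mol
n(I2) = n(S2O3^2-)/2 = 1.797 × 10^-3 mol
n(OCl^-) in the aliquot = 1.797 × 10^-3 mol (1:1 ratio)
[OCl^-] = 1.797 × 10^-3 / 0.02537 = 0.07083 mol/L

0.07083 mol/L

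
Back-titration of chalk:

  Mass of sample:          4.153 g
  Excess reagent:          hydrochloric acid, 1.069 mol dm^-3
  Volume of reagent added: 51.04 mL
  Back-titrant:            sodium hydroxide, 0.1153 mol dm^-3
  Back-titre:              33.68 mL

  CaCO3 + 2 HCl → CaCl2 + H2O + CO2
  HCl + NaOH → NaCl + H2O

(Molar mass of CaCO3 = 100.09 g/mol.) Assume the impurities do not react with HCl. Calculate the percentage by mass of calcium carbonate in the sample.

n(HCl) added = 0.05104 × 1.069 = 0.05456 mol
n(NaOH) used in back-titration = 0.03368 × 0.1153 = 3.883 × 10^-3 mol
n(HCl) left over = 3.883 × 10^-3 mol (1:1 ratio)
n(HCl) consumed by analyte = 0.05456 − 3.883 × 10^-3 = 0.05068 mol
From the 1:2 ratio, n(CaCO3) = 1/2 × 0.05068 = 0.02534 mol
mass of CaCO3 = 0.02534 × 100.09 = 2.536 g
% CaCO3 = 2.536 / 4.153 × 100 = 61.07 %

61.07 %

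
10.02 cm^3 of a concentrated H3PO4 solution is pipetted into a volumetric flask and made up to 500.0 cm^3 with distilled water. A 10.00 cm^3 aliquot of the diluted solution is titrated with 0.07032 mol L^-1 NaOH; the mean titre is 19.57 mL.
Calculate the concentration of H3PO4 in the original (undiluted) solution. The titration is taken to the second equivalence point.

H3PO4 + 2 NaOH → Na2HPO4 + 2 H2O
n(NaOH) = 0.01957 × 0.07032 = 1.376 × 10^-3 mol
From the 1:2 ratio, n(H3PO4) in the aliquot = 1/2 × 1.376 × 10^-3 = 6.881 × 10^-4 mol
[H3PO4]_dilute = 6.881 × 10^-4 / 0.01000 = 0.06881 mol/L
Dilution factor = 500.0 / 10.02 = 49.90
[H3PO4]_stock = 0.06881 × 49.90 = 3.434 mol/L

3.434 mol/L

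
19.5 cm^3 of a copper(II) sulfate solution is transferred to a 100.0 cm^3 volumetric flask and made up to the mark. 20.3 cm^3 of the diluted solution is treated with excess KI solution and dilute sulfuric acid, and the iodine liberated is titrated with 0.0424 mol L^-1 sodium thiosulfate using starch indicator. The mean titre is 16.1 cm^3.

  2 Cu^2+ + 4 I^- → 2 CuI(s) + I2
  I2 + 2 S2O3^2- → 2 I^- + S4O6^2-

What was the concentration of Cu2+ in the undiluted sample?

n(S2O3^2-) = 0.0161 × 0.0424 = 6.83 × 10^-4 mol
n(I2) = n(S2O3^2-)/2 = 3.41 × 10^-4 mol
From the 2:1 ratio, n(Cu2+) in the aliquot = 2/1 × 3.41 × 10^-4 = 6.83 × 10^-4 mol
[Cu2+]_dilute = 6.83 × 10^-4 / 0.0203 = 0.0336 mol/L
[Cu2+]_original = 0.0336 × 100.0/19.5 = 0.172 mol/L

0.172 mol/L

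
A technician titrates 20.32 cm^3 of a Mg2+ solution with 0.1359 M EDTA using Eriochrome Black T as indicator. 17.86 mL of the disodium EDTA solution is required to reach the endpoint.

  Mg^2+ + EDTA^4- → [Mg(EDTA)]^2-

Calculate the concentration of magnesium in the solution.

0.1194 M

n(EDTA) = 0.01786 L × 0.1359 mol/L = 2.427 × 10^-3 mol
n(Mg2+) = 2.427 × 10^-3 mol (1:1 mole ratio)
[Mg2+] = 2.427 × 10^-3 mol / 0.02032 L = 0.1194 mol/L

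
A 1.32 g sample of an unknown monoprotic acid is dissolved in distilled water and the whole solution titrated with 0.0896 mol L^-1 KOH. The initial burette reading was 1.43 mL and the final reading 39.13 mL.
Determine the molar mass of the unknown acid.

n(KOH) = 0.0377 L × 0.0896 mol/L = 3.38 × 10^-3 mol
n(HA) = 3.38 × 10^-3 mol (1:1 ratio)
M = m / n = 1.32 g / 3.38 × 10^-3 mol = 391 g/mol

391 g/mol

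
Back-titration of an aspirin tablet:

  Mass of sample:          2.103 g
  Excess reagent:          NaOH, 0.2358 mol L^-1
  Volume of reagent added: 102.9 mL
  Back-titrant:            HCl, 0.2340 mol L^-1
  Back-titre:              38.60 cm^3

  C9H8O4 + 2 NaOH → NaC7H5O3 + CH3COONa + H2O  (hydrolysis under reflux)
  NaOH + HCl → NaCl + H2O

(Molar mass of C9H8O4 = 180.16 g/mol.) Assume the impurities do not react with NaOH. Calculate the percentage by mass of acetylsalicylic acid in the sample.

65.24 %

n(NaOH) added = 0.1029 × 0.2358 = 0.02426 mol
n(HCl) used in back-titration = 0.03860 × 0.2340 = 9.032 × 10^-3 mol
n(NaOH) left over = 9.032 × 10^-3 mol (1:1 ratio)
n(NaOH) consumed by analyte = 0.02426 − 9.032 × 10^-3 = 0.01523 mol
From the 1:2 ratio, n(C9H8O4) = 1/2 × 0.01523 = 7.616 × 10^-3 mol
mass of C9H8O4 = 7.616 × 10^-3 × 180.16 = 1.372 g
% C9H8O4 = 1.372 / 2.103 × 100 = 65.24 %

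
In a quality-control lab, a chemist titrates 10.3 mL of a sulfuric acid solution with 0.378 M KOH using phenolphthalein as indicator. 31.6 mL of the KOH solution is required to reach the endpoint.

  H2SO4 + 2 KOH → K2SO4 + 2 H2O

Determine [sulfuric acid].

0.580 M

n(KOH) = 0.0316 L × 0.378 mol/L = 0.0119 mol
From the 1:2 mole ratio, n(H2SO4) = 1/2 × 0.0119 = 5.97 × 10^-3 mol
[H2SO4] = 5.97 × 10^-3 mol / 0.0103 L = 0.580 mol/L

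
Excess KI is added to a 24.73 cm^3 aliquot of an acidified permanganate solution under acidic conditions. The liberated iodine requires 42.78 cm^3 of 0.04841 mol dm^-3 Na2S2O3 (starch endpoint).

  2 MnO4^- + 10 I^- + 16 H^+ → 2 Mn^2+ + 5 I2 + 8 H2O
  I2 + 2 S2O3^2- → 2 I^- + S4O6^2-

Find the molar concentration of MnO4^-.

0.01675 mol/L

n(S2O3^2-) = 0.04278 × 0.04841 = 2.071 × 10^-3 mol
n(I2) = n(S2O3^2-)/2 = 1.035 × 10^-3 mol
From the 2:5 ratio, n(MnO4^-) in the aliquot = 2/5 × 1.035 × 10^-3 = 4.142 × 10^-4 mol
[MnO4^-] = 4.142 × 10^-4 / 0.02473 = 0.01675 mol/L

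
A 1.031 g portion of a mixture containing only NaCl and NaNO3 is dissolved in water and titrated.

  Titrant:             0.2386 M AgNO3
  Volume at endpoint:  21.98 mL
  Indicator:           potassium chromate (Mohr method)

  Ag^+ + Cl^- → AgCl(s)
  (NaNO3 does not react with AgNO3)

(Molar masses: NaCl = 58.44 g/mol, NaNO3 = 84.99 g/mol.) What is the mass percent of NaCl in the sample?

29.73 %

n(AgNO3) = 0.02198 × 0.2386 = 5.244 × 10^-3 mol
Let x = n(NaCl), y = n(NaNO3).
Titrant: 1x = 5.244 × 10^-3;  mass: 58.44x + 84.99y = 1.031
Solving, x = 5.244 × 10^-3 mol, y = 8.525 × 10^-3 mol
mass of NaCl = 5.244 × 10^-3 × 58.44 = 0.3065 g
% NaCl = 0.3065 / 1.031 × 100 = 29.73 %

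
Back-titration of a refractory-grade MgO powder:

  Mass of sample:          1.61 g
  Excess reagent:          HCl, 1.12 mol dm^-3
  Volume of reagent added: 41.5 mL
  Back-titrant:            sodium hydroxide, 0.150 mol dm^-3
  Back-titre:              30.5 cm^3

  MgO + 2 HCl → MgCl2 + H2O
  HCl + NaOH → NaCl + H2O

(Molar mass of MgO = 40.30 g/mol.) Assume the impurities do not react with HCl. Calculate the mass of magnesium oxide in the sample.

0.844 g

n(HCl) added = 0.0415 × 1.12 = 0.0465 mol
n(NaOH) used in back-titration = 0.0305 × 0.150 = 4.58 × 10^-3 mol
n(HCl) left over = 4.58 × 10^-3 mol (1:1 ratio)
n(HCl) consumed by analyte = 0.0465 − 4.58 × 10^-3 = 0.0419 mol
From the 1:2 ratio, n(MgO) = 1/2 × 0.0419 = 0.0210 mol
mass of MgO = 0.0210 × 40.30 = 0.844 g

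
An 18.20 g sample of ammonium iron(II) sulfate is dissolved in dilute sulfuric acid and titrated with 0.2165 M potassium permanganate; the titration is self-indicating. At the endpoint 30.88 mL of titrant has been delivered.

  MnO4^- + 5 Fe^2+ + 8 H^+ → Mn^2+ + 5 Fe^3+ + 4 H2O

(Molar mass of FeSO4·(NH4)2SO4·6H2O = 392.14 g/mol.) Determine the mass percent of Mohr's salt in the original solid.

n(KMnO4) = 0.03088 L × 0.2165 mol/L = 6.686 × 10^-3 mol
From the 5:1 ratio, n(FeSO4·(NH4)2SO4·6H2O) = 5/1 × 6.686 × 10^-3 = 0.03343 mol
mass of FeSO4·(NH4)2SO4·6H2O = 0.03343 × 392.14 g/mol = 13.11 g
% FeSO4·(NH4)2SO4·6H2O = 13.11 / 18.20 × 100 = 72.02 %

72.02 %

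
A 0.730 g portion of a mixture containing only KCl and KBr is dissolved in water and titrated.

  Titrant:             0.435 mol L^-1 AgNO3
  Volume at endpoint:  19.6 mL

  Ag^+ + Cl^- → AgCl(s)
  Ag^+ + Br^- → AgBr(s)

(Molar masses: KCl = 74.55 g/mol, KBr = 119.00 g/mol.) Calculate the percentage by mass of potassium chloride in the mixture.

65.4 %

n(AgNO3) = 0.0196 × 0.435 = 8.53 × 10^-3 mol
Let x = n(KCl), y = n(KBr).
Titrant: 1x + 1y = 8.53 × 10^-3;  mass: 74.55x + 119.00y = 0.730
Solving, x = 6.40 × 10^-3 mol, y = 2.12 × 10^-3 mol
mass of KCl = 6.40 × 10^-3 × 74.55 = 0.477 g
% KCl = 0.477 / 0.730 × 100 = 65.4 %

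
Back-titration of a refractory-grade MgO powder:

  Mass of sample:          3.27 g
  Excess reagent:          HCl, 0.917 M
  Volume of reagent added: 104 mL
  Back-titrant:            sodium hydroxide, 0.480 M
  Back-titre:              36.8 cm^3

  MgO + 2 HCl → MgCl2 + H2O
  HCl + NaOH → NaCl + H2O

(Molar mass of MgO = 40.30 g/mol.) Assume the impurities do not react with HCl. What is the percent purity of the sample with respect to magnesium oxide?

47.9 %

n(HCl) added = 0.104 × 0.917 = 0.0954 mol
n(NaOH) used in back-titration = 0.0368 × 0.480 = 0.0177 mol
n(HCl) left over = 0.0177 mol (1:1 ratio)
n(HCl) consumed by analyte = 0.0954 − 0.0177 = 0.0777 mol
From the 1:2 ratio, n(MgO) = 1/2 × 0.0777 = 0.0389 mol
mass of MgO = 0.0389 × 40.30 = 1.57 g
% MgO = 1.57 / 3.27 × 100 = 47.9 %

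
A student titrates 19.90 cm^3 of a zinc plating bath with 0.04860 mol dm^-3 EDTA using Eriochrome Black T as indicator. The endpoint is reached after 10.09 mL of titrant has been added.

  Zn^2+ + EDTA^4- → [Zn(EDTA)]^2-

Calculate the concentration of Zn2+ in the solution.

n(EDTA) = 0.01009 L × 0.04860 mol/L = 4.904 × 10^-4 mol
n(Zn2+) = 4.904 × 10^-4 mol (1:1 mole ratio)
[Zn2+] = 4.904 × 10^-4 mol / 0.01990 L = 0.02464 mol/L

0.02464 mol/L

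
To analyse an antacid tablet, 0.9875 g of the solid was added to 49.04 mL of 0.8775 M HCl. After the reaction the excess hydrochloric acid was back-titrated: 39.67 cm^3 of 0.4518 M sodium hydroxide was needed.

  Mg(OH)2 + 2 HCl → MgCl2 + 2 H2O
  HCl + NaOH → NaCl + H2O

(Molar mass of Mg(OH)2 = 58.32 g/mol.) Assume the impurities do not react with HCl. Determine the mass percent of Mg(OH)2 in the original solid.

n(HCl) added = 0.04904 × 0.8775 = 0.04303 mol
n(NaOH) used in back-titration = 0.03967 × 0.4518 = 0.01792 mol
n(HCl) left over = 0.01792 mol (1:1 ratio)
n(HCl) consumed by analyte = 0.04303 − 0.01792 = 0.02511 mol
From the 1:2 ratio, n(Mg(OH)2) = 1/2 × 0.02511 = 0.01255 mol
mass of Mg(OH)2 = 0.01255 × 58.32 = 0.7322 g
% Mg(OH)2 = 0.7322 / 0.9875 × 100 = 74.15 %

74.15 %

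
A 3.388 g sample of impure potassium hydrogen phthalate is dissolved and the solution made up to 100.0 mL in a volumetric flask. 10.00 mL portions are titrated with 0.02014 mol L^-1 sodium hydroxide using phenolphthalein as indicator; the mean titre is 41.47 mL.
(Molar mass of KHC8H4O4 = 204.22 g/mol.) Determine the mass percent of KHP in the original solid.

KHC8H4O4 + NaOH → KNaC8H4O4 + H2O
n(NaOH) per titration = 0.04147 × 0.02014 = 8.352 × 10^-4 mol
n(KHC8H4O4) in each aliquot = 8.352 × 10^-4 mol (1:1 ratio)
n(KHC8H4O4) in the whole flask = 8.352 × 10^-4 × 100.0/10.00 = 8.352 × 10^-3 mol
mass of KHC8H4O4 = 8.352 × 10^-3 × 204.22 = 1.706 g
% KHC8H4O4 = 1.706 / 3.388 × 100 = 50.34 %

50.34 %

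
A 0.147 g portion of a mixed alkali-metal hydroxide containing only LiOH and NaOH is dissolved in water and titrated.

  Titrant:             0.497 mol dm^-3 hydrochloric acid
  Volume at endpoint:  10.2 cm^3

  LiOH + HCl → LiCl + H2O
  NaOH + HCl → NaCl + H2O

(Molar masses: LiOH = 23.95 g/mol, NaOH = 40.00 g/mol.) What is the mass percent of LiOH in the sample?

56.6 %

n(HCl) = 0.0102 × 0.497 = 5.07 × 10^-3 mol
Let x = n(LiOH), y = n(NaOH).
Titrant: 1x + 1y = 5.07 × 10^-3;  mass: 23.95x + 40.00y = 0.147
Solving, x = 3.48 × 10^-3 mol, y = 1.59 × 10^-3 mol
mass of LiOH = 3.48 × 10^-3 × 23.95 = 0.0832 g
% LiOH = 0.0832 / 0.147 × 100 = 56.6 %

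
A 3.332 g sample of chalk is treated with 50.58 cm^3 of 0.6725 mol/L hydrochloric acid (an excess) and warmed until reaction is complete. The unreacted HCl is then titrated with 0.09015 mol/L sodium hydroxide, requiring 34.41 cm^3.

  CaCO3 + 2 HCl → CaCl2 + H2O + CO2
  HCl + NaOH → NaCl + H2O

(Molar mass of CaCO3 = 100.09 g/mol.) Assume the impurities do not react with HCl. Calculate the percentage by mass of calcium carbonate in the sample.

46.43 %

n(HCl) added = 0.05058 × 0.6725 = 0.03402 mol
n(NaOH) used in back-titration = 0.03441 × 0.09015 = 3.102 × 10^-3 mol
n(HCl) left over = 3.102 × 10^-3 mol (1:1 ratio)
n(HCl) consumed by analyte = 0.03402 − 3.102 × 10^-3 = 0.03091 mol
From the 1:2 ratio, n(CaCO3) = 1/2 × 0.03091 = 0.01546 mol
mass of CaCO3 = 0.01546 × 100.09 = 1.547 g
% CaCO3 = 1.547 / 3.332 × 100 = 46.43 %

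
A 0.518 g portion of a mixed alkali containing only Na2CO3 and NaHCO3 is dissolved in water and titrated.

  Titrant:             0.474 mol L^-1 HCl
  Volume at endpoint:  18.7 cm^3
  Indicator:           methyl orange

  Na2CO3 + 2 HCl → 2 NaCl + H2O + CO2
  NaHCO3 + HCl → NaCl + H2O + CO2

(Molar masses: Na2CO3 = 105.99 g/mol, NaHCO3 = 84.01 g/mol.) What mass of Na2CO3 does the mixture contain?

0.387 g

n(HCl) = 0.0187 × 0.474 = 8.86 × 10^-3 mol
Let x = n(Na2CO3), y = n(NaHCO3).
Titrant: 2x + 1y = 8.86 × 10^-3;  mass: 105.99x + 84.01y = 0.518
Solving, x = 3.65 × 10^-3 mol, y = 1.56 × 10^-3 mol
mass of Na2CO3 = 3.65 × 10^-3 × 105.99 = 0.387 g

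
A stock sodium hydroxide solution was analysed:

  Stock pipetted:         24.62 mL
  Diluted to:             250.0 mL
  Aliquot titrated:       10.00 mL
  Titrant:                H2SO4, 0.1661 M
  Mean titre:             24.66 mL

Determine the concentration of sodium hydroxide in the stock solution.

8.318 M

2 NaOH + H2SO4 → Na2SO4 + 2 H2O
n(H2SO4) = 0.02466 × 0.1661 = 4.096 × 10^-3 mol
From the 2:1 ratio, n(NaOH) in the aliquot = 2/1 × 4.096 × 10^-3 = 8.192 × 10^-3 mol
[NaOH]_dilute = 8.192 × 10^-3 / 0.01000 = 0.8192 mol/L
Dilution factor = 250.0 / 24.62 = 10.15
[NaOH]_stock = 0.8192 × 10.15 = 8.318 mol/L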